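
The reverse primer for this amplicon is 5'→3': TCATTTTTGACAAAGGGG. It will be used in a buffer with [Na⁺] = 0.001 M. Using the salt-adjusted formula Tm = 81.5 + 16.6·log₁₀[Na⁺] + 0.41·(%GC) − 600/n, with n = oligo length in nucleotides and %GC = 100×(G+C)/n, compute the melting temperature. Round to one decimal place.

Length n = 18. Base counts: T=6, A=5, G=5, C=2
G+C = 7, so %GC = 7/18 × 100 = 38.889%
Salt term: 16.6 × (-3) = -49.8
GC term: 0.41 × 38.889 = 15.944; length term: −600/18 = −33.333
Tm = 81.5 + (-49.8) + 15.944 − 33.333 = 14.311 → 14.3°C

14.3°C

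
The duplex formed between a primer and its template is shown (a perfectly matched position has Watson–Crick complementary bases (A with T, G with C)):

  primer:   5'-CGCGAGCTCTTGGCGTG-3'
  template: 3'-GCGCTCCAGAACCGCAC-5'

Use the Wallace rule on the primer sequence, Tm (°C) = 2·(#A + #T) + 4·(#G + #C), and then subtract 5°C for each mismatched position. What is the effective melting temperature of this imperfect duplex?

Primer base counts: A=1, T=4, G=7, C=5 → A+T=5, G+C=12
Perfect-match Tm = 2(5) + 4(12) = 10 + 48 = 58°C
Mismatches (positions where the bases are not complementary): 1 (at position 7)
Effective Tm = 58 − 1×5 = 58 − 5 = 53°C

53°C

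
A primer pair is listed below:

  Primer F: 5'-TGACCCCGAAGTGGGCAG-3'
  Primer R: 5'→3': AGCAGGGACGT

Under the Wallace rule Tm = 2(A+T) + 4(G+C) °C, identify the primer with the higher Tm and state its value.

Primer F: A+T=6, G+C=12 → Tm = 2(6)+4(12) = 60°C
Primer R: A+T=4, G+C=7 → Tm = 2(4)+4(7) = 36°C
60°C vs 36°C → primer F is higher.

Primer F, 60°C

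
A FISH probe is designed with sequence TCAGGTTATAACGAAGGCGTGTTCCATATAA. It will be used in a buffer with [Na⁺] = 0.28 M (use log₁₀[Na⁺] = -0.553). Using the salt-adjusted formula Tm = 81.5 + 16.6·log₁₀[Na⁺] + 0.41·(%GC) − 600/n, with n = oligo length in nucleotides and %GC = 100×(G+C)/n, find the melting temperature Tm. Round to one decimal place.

Length n = 31. Counting bases: T=9, G=7, A=10, C=5
G+C = 12, so %GC = 12/31 × 100 = 38.71%
Salt term: 16.6 × (-0.553) = -9.18
GC term: 0.41 × 38.71 = 15.871; length term: −600/31 = −19.355
Tm = 81.5 + (-9.18) + 15.871 − 19.355 = 68.836 → 68.8°C

68.8°C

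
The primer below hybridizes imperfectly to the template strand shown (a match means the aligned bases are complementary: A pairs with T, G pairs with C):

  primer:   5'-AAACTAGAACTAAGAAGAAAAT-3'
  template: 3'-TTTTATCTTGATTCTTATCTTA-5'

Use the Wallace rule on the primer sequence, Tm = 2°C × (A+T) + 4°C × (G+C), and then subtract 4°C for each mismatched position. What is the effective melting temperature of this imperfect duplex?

Primer base counts: A=14, T=3, G=3, C=2 → A+T=17, G+C=5
Perfect-match Tm = 2(17) + 4(5) = 34 + 20 = 54°C
Mismatches (positions where the bases are not complementary): 3 (at positions 4, 17, 19)
Effective Tm = 54 − 3×4 = 54 − 12 = 42°C

42°C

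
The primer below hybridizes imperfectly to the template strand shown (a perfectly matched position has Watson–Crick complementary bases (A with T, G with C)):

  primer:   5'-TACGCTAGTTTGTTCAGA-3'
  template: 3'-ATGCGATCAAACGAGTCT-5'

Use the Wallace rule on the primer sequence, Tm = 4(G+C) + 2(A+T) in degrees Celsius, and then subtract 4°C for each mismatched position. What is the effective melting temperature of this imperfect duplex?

Primer base counts: A=4, T=7, G=4, C=3 → A+T=11, G+C=7
Perfect-match Tm = 2(11) + 4(7) = 22 + 28 = 50°C
Mismatches (positions where the bases are not complementary): 1 (at position 13)
Effective Tm = 50 − 1×4 = 50 − 4 = 46°C

46°C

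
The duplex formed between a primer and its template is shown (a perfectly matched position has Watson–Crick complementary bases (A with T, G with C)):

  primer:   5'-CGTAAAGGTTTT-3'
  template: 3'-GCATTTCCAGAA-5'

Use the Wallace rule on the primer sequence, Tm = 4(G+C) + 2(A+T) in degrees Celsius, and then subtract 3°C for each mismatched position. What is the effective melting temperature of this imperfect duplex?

Primer base counts: A=3, T=5, G=3, C=1 → A+T=8, G+C=4
Perfect-match Tm = 2(8) + 4(4) = 16 + 16 = 32°C
Mismatches (positions where the bases are not complementary): 1 (at position 10)
Effective Tm = 32 − 1×3 = 32 − 3 = 29°C

29°C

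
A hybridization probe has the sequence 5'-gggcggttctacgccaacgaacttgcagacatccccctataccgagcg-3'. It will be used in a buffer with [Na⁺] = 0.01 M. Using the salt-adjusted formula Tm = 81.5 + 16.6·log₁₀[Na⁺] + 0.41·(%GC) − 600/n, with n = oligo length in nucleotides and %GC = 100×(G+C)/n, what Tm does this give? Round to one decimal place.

Length n = 48. Scanning the sequence gives A=11, T=8, G=12, C=17.
G+C = 29, so %GC = 29/48 × 100 = 60.417%
Salt term: 16.6 × (-2) = -33.2
GC term: 0.41 × 60.417 = 24.771; length term: −600/48 = −12.5
Tm = 81.5 + (-33.2) + 24.771 − 12.5 = 60.571 → 60.6°C

60.6°C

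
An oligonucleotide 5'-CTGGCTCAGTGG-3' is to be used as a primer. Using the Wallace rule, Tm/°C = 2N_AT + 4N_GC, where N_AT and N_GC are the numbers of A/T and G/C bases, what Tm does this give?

Base counts: C=3, A=1, G=5, T=3
AT pairs contribute 4, GC pairs contribute 8.
Tm = 4·8 + 2·4 = 32 + 8 = 40°C

40°C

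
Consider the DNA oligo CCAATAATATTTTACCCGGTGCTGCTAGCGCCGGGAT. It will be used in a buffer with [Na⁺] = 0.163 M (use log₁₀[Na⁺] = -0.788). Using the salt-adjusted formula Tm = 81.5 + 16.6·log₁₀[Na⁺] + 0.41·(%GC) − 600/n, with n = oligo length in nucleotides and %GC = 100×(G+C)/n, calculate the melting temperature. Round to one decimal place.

Length n = 37. Base counts: A=8, G=9, T=10, C=10
G+C = 19, so %GC = 19/37 × 100 = 51.351%
Salt term: 16.6 × (-0.788) = -13.081
GC term: 0.41 × 51.351 = 21.054; length term: −600/37 = −16.216
Tm = 81.5 + (-13.081) + 21.054 − 16.216 = 73.257 → 73.3°C

73.3°C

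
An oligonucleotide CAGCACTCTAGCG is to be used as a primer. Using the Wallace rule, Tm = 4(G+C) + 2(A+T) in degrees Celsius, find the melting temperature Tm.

42°C

G=3, C=5, A=3, T=2
So N_AT = 5 and N_GC = 8.
Tm = 2(5) + 4(8) = 10 + 32 = 42°C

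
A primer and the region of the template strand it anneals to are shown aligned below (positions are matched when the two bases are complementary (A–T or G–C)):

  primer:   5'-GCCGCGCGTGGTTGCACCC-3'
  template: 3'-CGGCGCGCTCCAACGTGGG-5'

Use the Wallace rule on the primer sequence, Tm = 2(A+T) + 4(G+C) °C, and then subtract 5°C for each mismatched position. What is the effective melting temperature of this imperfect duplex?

Primer base counts: A=1, T=3, G=7, C=8 → A+T=4, G+C=15
Perfect-match Tm = 2(4) + 4(15) = 8 + 60 = 68°C
Mismatches (positions where the bases are not complementary): 1 (at position 9)
Effective Tm = 68 − 1×5 = 68 − 5 = 63°C

63°C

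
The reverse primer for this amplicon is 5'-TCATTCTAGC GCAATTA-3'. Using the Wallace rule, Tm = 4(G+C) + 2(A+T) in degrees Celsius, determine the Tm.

46°C

Base counts: T=6, G=2, A=5, C=4
A+T = 11, G+C = 6
Tm = 2×11 + 4×6 = 46°C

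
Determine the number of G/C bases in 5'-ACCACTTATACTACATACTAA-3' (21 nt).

6

Base counts: A=9, G=0, T=6, C=6
G+C = 0 + 6 = 6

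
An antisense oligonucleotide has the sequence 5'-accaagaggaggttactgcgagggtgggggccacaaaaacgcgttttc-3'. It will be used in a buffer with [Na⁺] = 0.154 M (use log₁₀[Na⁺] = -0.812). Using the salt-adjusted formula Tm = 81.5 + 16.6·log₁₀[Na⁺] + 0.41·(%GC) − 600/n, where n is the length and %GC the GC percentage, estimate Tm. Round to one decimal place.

78.6°C

Length n = 48. Scanning the sequence gives G=17, C=10, T=8, A=13.
G+C = 27, so %GC = 27/48 × 100 = 56.25%
Salt term: 16.6 × (-0.812) = -13.479
GC term: 0.41 × 56.25 = 23.062; length term: −600/48 = −12.5
Tm = 81.5 + (-13.479) + 23.062 − 12.5 = 78.583 → 78.6°C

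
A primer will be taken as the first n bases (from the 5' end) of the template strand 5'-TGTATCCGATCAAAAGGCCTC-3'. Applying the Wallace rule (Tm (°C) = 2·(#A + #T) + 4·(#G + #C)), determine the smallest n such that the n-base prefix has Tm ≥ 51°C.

n = 18

First 17 bases: TGTATCCGATCAAAAGG → Tm = 48°C (< 51°C)
First 18 bases: TGTATCCGATCAAAAGGC → Tm = 52°C (≥ 51°C)
Since every base adds ≥2°C, Tm only increases with n, so the threshold is first crossed at n = 18.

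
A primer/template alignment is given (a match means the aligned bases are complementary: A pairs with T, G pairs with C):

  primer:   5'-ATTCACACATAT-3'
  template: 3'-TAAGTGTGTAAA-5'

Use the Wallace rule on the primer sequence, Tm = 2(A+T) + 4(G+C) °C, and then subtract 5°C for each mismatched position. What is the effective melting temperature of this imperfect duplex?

Primer base counts: A=5, T=4, G=0, C=3 → A+T=9, G+C=3
Perfect-match Tm = 2(9) + 4(3) = 18 + 12 = 30°C
Mismatches (positions where the bases are not complementary): 1 (at position 11)
Effective Tm = 30 − 1×5 = 30 − 5 = 25°C

25°C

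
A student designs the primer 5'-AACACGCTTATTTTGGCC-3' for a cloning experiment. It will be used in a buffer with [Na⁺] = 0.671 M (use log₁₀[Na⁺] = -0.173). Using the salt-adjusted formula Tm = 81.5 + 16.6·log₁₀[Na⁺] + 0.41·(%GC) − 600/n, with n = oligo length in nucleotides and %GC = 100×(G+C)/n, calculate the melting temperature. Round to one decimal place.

Length n = 18. Base counts: A=4, C=5, G=3, T=6
G+C = 8, so %GC = 8/18 × 100 = 44.444%
Salt term: 16.6 × (-0.173) = -2.872
GC term: 0.41 × 44.444 = 18.222; length term: −600/18 = −33.333
Tm = 81.5 + (-2.872) + 18.222 − 33.333 = 63.517 → 63.5°C

63.5°C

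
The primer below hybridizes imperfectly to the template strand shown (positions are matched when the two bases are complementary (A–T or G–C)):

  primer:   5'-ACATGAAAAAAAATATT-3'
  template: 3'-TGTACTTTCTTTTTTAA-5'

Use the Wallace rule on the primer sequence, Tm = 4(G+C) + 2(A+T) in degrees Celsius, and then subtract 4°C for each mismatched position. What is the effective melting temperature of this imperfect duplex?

Primer base counts: A=11, T=4, G=1, C=1 → A+T=15, G+C=2
Perfect-match Tm = 2(15) + 4(2) = 30 + 8 = 38°C
Mismatches (positions where the bases are not complementary): 2 (at positions 9, 14)
Effective Tm = 38 − 2×4 = 38 − 8 = 30°C

30°C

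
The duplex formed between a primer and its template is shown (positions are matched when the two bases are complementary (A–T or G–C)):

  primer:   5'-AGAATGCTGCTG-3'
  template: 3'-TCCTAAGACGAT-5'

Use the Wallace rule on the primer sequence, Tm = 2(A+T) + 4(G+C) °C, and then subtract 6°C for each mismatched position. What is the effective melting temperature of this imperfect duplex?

Primer base counts: A=3, T=3, G=4, C=2 → A+T=6, G+C=6
Perfect-match Tm = 2(6) + 4(6) = 12 + 24 = 36°C
Mismatches (positions where the bases are not complementary): 3 (at positions 3, 6, 12)
Effective Tm = 36 − 3×6 = 36 − 18 = 18°C

18°C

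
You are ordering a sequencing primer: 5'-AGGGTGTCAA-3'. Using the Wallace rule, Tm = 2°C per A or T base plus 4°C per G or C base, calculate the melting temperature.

Scanning the sequence gives G=4, T=2, A=3, C=1.
AT pairs contribute 5, GC pairs contribute 5.
Tm = 2×5 + 4×5 = 30°C

30°C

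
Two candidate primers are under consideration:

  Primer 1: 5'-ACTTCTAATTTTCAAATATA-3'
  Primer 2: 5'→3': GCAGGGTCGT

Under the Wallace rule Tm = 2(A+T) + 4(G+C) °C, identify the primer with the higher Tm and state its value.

Primer 1, 46°C

Primer 1: A+T=17, G+C=3 → Tm = 2(17)+4(3) = 46°C
Primer 2: A+T=3, G+C=7 → Tm = 2(3)+4(7) = 34°C
46°C vs 34°C → primer 1 is higher.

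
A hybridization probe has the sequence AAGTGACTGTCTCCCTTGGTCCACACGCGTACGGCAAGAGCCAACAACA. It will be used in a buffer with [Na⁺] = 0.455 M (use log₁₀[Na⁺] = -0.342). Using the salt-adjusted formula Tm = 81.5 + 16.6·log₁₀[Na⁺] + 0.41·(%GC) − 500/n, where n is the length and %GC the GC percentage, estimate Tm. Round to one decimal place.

Length n = 49. A=14, C=16, G=11, T=8
G+C = 27, so %GC = 27/49 × 100 = 55.102%
Salt term: 16.6 × (-0.342) = -5.677
GC term: 0.41 × 55.102 = 22.592; length term: −500/49 = −10.204
Tm = 81.5 + (-5.677) + 22.592 − 10.204 = 88.211 → 88.2°C

88.2°C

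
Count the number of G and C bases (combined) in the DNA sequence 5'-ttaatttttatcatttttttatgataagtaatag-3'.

Counting bases: A=11, G=3, T=19, C=1
Total G or C: 3 + 1 = 4

4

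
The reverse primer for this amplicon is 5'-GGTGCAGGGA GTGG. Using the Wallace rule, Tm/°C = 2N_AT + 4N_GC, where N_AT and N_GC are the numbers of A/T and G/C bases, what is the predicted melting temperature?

Base counts: T=2, C=1, G=9, A=2
A+T = 4, G+C = 10
Tm = 2×4 + 4×10 = 48°C

48°C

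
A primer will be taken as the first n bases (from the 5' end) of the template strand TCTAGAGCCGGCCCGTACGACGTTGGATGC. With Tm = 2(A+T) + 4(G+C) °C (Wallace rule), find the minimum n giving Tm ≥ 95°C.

n = 30

First 29 bases: TCTAGAGCCGGCCCGTACGACGTTGGATG → Tm = 94°C (< 95°C)
First 30 bases: TCTAGAGCCGGCCCGTACGACGTTGGATGC → Tm = 98°C (≥ 95°C)
Each additional base adds 2°C (A/T) or 4°C (G/C), so Tm is non-decreasing in n; n = 30 is the first length to reach 95°C.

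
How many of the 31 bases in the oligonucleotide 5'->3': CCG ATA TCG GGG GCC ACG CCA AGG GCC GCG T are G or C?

23

A=5, T=3, G=12, C=11
G+C = 12 + 11 = 23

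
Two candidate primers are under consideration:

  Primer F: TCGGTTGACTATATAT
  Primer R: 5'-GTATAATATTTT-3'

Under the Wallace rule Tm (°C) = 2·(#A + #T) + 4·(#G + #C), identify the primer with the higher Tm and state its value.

Primer F: A+T=11, G+C=5 → Tm = 2(11)+4(5) = 42°C
Primer R: A+T=11, G+C=1 → Tm = 2(11)+4(1) = 26°C
42°C vs 26°C → primer F is higher.

Primer F, 42°C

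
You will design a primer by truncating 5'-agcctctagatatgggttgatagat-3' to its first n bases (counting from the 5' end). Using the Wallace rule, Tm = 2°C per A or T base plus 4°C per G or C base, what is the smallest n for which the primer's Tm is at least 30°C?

First 9 bases: AGCCTCTAG → Tm = 28°C (< 30°C)
First 10 bases: AGCCTCTAGA → Tm = 30°C (≥ 30°C)
Each additional base adds 2°C (A/T) or 4°C (G/C), so Tm is non-decreasing in n; n = 10 is the first length to reach 30°C.

n = 10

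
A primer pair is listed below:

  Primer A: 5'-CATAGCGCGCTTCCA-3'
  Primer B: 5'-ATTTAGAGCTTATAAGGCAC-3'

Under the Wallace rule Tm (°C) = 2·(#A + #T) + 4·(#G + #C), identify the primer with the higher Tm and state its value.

Primer B, 54°C

Primer A: A+T=6, G+C=9 → Tm = 2(6)+4(9) = 48°C
Primer B: A+T=13, G+C=7 → Tm = 2(13)+4(7) = 54°C
48°C vs 54°C → primer B is higher.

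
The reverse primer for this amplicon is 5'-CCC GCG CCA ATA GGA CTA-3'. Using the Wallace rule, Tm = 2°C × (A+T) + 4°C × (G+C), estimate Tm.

58°C

Scanning the sequence gives A=5, G=4, C=7, T=2.
A+T = 7, G+C = 11
Tm = 4·11 + 2·7 = 44 + 14 = 58°C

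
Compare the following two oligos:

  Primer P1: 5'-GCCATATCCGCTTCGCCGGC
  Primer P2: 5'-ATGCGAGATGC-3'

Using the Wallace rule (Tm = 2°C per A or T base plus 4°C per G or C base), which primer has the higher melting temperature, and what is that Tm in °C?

Primer P1: A+T=6, G+C=14 → Tm = 2(6)+4(14) = 68°C
Primer P2: A+T=5, G+C=6 → Tm = 2(5)+4(6) = 34°C
68°C vs 34°C → primer P1 is higher.

Primer P1, 68°C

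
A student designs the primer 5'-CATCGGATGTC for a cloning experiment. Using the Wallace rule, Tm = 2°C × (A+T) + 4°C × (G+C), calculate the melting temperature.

Base counts: T=3, A=2, G=3, C=3
AT pairs contribute 5, GC pairs contribute 6.
Tm = 2×5 + 4×6 = 34°C

34°C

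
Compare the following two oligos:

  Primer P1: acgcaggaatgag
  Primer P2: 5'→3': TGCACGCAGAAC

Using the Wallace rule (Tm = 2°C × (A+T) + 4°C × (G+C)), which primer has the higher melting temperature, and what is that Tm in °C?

Primer P1, 40°C

Primer P1: A+T=6, G+C=7 → Tm = 2(6)+4(7) = 40°C
Primer P2: A+T=5, G+C=7 → Tm = 2(5)+4(7) = 38°C
40°C vs 38°C → primer P1 is higher.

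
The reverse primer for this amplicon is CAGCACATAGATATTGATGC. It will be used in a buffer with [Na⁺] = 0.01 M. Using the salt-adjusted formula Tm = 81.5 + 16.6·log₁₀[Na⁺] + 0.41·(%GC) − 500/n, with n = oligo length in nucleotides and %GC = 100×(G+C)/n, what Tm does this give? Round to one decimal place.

Length n = 20. G=4, C=4, T=5, A=7
G+C = 8, so %GC = 8/20 × 100 = 40%
Salt term: 16.6 × (-2) = -33.2
GC term: 0.41 × 40 = 16.4; length term: −500/20 = −25
Tm = 81.5 + (-33.2) + 16.4 − 25 = 39.7 → 39.7°C

39.7°C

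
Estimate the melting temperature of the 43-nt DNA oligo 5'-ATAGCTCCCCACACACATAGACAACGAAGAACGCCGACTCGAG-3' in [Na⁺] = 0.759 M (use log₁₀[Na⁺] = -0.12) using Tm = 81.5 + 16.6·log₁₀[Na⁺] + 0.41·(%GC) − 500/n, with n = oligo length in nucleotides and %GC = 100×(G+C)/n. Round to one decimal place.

89.8°C

Length n = 43. Base counts: A=16, G=8, T=4, C=15
G+C = 23, so %GC = 23/43 × 100 = 53.488%
Salt term: 16.6 × (-0.12) = -1.992
GC term: 0.41 × 53.488 = 21.93; length term: −500/43 = −11.628
Tm = 81.5 + (-1.992) + 21.93 − 11.628 = 89.81 → 89.8°C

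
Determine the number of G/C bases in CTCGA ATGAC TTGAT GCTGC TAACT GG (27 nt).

Scanning the sequence gives C=6, G=7, T=8, A=6.
G+C = 7 + 6 = 13

13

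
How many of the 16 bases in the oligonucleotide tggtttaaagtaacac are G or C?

5

Counting bases: G=3, A=6, T=5, C=2
G+C = 3 + 2 = 5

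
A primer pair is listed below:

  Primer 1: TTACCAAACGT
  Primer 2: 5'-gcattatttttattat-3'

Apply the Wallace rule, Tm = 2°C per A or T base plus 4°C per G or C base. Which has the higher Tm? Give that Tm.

Primer 1: A+T=7, G+C=4 → Tm = 2(7)+4(4) = 30°C
Primer 2: A+T=14, G+C=2 → Tm = 2(14)+4(2) = 36°C
30°C vs 36°C → primer 2 is higher.

Primer 2, 36°C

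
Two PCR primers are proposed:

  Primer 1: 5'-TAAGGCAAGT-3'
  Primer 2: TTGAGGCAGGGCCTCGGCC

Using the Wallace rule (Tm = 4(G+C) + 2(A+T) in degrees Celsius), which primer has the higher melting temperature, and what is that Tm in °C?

Primer 1: A+T=6, G+C=4 → Tm = 2(6)+4(4) = 28°C
Primer 2: A+T=5, G+C=14 → Tm = 2(5)+4(14) = 66°C
28°C vs 66°C → primer 2 is higher.

Primer 2, 66°C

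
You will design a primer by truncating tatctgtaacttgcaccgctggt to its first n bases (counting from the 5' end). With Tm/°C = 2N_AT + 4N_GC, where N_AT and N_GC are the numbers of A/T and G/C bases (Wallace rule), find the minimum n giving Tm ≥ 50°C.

First 17 bases: TATCTGTAACTTGCACC → Tm = 48°C (< 50°C)
First 18 bases: TATCTGTAACTTGCACCG → Tm = 52°C (≥ 50°C)
Since every base adds ≥2°C, Tm only increases with n, so the threshold is first crossed at n = 18.

n = 18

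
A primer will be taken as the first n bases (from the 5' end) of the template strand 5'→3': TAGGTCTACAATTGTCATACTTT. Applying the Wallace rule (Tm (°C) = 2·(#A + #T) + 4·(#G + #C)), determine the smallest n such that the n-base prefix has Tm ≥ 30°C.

n = 11

First 10 bases: TAGGTCTACA → Tm = 28°C (< 30°C)
First 11 bases: TAGGTCTACAA → Tm = 30°C (≥ 30°C)
Since every base adds ≥2°C, Tm only increases with n, so the threshold is first crossed at n = 11.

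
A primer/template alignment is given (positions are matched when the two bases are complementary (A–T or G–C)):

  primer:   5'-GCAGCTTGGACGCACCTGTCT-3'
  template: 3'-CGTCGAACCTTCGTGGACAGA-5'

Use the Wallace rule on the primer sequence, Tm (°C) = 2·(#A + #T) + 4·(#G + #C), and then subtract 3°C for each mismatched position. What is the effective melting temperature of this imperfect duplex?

Primer base counts: A=3, T=5, G=6, C=7 → A+T=8, G+C=13
Perfect-match Tm = 2(8) + 4(13) = 16 + 52 = 68°C
Mismatches (positions where the bases are not complementary): 1 (at position 11)
Effective Tm = 68 − 1×3 = 68 − 3 = 65°C

65°C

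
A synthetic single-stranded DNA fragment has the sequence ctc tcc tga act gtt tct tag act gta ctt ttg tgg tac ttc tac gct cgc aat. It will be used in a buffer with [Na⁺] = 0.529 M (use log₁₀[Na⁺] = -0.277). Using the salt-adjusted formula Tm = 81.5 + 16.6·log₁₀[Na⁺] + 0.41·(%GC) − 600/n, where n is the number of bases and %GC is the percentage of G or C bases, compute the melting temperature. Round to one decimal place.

83.3°C

Length n = 54. Base counts: C=14, T=22, A=9, G=9
G+C = 23, so %GC = 23/54 × 100 = 42.593%
Salt term: 16.6 × (-0.277) = -4.598
GC term: 0.41 × 42.593 = 17.463; length term: −600/54 = −11.111
Tm = 81.5 + (-4.598) + 17.463 − 11.111 = 83.254 → 83.3°C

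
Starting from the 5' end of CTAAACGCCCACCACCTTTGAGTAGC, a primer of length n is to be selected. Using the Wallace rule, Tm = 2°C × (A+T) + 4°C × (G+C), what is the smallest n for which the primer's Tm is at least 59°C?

n = 20

First 19 bases: CTAAACGCCCACCACCTTT → Tm = 58°C (< 59°C)
First 20 bases: CTAAACGCCCACCACCTTTG → Tm = 62°C (≥ 59°C)
Since every base adds ≥2°C, Tm only increases with n, so the threshold is first crossed at n = 20.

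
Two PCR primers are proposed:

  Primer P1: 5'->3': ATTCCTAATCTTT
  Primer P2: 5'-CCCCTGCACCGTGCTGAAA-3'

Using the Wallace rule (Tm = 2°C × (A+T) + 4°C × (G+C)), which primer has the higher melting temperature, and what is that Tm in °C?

Primer P2, 62°C

Primer P1: A+T=10, G+C=3 → Tm = 2(10)+4(3) = 32°C
Primer P2: A+T=7, G+C=12 → Tm = 2(7)+4(12) = 62°C
32°C vs 62°C → primer P2 is higher.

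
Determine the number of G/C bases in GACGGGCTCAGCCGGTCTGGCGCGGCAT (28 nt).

21

Counting bases: T=4, C=9, A=3, G=12
Total G or C: 12 + 9 = 21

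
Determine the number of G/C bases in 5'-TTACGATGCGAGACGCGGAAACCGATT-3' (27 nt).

14

Counting bases: T=5, C=6, A=8, G=8
Total G or C: 8 + 6 = 14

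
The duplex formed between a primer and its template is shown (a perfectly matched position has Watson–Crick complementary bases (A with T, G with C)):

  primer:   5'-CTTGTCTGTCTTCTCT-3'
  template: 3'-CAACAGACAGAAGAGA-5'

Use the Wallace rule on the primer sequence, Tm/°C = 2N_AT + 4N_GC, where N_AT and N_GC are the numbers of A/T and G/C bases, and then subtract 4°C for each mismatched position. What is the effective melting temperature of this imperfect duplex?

42°C

Primer base counts: A=0, T=9, G=2, C=5 → A+T=9, G+C=7
Perfect-match Tm = 2(9) + 4(7) = 18 + 28 = 46°C
Mismatches (positions where the bases are not complementary): 1 (at position 1)
Effective Tm = 46 − 1×4 = 46 − 4 = 42°C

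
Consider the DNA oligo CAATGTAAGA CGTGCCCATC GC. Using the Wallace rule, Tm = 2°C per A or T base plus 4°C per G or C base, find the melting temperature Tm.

68°C

Counting bases: C=7, T=4, G=5, A=6
AT pairs contribute 10, GC pairs contribute 12.
Tm = 2×10 + 4×12 = 68°C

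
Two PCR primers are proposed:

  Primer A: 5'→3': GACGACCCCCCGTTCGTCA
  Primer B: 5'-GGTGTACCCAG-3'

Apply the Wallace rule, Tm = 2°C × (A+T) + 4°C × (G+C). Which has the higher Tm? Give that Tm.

Primer A, 64°C

Primer A: A+T=6, G+C=13 → Tm = 2(6)+4(13) = 64°C
Primer B: A+T=4, G+C=7 → Tm = 2(4)+4(7) = 36°C
64°C vs 36°C → primer A is higher.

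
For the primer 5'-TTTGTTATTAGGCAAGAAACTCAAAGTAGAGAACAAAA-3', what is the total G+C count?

Scanning the sequence gives A=18, G=7, T=9, C=4.
G+C = 7 + 4 = 11

11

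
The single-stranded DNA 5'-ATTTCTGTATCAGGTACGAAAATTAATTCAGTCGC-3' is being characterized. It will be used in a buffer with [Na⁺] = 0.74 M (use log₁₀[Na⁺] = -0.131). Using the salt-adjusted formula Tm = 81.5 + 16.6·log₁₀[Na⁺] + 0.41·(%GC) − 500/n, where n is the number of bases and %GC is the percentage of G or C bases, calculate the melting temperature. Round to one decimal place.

79.1°C

Length n = 35. Scanning the sequence gives G=6, C=6, T=12, A=11.
G+C = 12, so %GC = 12/35 × 100 = 34.286%
Salt term: 16.6 × (-0.131) = -2.175
GC term: 0.41 × 34.286 = 14.057; length term: −500/35 = −14.286
Tm = 81.5 + (-2.175) + 14.057 − 14.286 = 79.096 → 79.1°C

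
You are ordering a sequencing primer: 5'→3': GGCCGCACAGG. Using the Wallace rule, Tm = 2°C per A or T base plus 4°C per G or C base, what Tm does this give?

40°C

T=0, C=4, A=2, G=5
AT pairs contribute 2, GC pairs contribute 9.
Tm = 2×2 + 4×9 = 40°C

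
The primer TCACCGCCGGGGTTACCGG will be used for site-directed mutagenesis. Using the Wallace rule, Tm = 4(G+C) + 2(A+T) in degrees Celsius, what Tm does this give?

66°C

Base counts: T=3, G=7, C=7, A=2
So N_AT = 5 and N_GC = 14.
Tm = 2×5 + 4×14 = 66°C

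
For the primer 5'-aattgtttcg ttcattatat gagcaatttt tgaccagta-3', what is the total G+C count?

11

Scanning the sequence gives G=6, T=17, C=5, A=11.
Total G or C: 6 + 5 = 11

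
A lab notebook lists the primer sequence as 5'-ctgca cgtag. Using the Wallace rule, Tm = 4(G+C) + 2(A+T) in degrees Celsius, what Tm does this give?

32°C

Scanning the sequence gives C=3, T=2, A=2, G=3.
So N_AT = 4 and N_GC = 6.
Tm = 2×4 + 4×6 = 32°C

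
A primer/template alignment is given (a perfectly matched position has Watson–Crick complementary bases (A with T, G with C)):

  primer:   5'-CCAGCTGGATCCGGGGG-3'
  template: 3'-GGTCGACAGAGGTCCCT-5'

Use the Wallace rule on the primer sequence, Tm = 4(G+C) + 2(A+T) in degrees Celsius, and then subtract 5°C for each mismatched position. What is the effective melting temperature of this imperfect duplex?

40°C

Primer base counts: A=2, T=2, G=8, C=5 → A+T=4, G+C=13
Perfect-match Tm = 2(4) + 4(13) = 8 + 52 = 60°C
Mismatches (positions where the bases are not complementary): 4 (at positions 8, 9, 13, 17)
Effective Tm = 60 − 4×5 = 60 − 20 = 40°C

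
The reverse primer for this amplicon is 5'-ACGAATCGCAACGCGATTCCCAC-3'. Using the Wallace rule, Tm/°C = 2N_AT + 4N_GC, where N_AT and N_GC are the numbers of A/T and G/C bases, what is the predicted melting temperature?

Scanning the sequence gives A=7, T=3, C=9, G=4.
So N_AT = 10 and N_GC = 13.
Tm = 2(10) + 4(13) = 20 + 52 = 72°C

72°C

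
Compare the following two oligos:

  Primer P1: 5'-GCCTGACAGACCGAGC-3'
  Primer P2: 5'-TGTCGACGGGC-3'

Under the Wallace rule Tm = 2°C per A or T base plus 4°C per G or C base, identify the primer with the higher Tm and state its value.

Primer P1: A+T=5, G+C=11 → Tm = 2(5)+4(11) = 54°C
Primer P2: A+T=3, G+C=8 → Tm = 2(3)+4(8) = 38°C
54°C vs 38°C → primer P1 is higher.

Primer P1, 54°C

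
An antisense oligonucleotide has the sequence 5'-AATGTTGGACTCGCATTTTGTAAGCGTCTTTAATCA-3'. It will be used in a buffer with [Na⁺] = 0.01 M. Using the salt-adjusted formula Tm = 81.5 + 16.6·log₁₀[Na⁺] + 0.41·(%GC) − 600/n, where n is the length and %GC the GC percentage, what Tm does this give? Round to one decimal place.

Length n = 36. T=14, A=9, C=6, G=7
G+C = 13, so %GC = 13/36 × 100 = 36.111%
Salt term: 16.6 × (-2) = -33.2
GC term: 0.41 × 36.111 = 14.806; length term: −600/36 = −16.667
Tm = 81.5 + (-33.2) + 14.806 − 16.667 = 46.439 → 46.4°C

46.4°C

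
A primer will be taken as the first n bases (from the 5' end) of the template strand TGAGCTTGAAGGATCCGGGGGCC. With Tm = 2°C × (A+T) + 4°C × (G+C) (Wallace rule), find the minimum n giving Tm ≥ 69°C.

First 21 bases: TGAGCTTGAAGGATCCGGGGG → Tm = 68°C (< 69°C)
First 22 bases: TGAGCTTGAAGGATCCGGGGGC → Tm = 72°C (≥ 69°C)
Since every base adds ≥2°C, Tm only increases with n, so the threshold is first crossed at n = 22.

n = 22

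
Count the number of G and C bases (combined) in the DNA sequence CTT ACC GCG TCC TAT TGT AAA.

Scanning the sequence gives T=7, G=3, A=5, C=6.
G+C = 3 + 6 = 9

9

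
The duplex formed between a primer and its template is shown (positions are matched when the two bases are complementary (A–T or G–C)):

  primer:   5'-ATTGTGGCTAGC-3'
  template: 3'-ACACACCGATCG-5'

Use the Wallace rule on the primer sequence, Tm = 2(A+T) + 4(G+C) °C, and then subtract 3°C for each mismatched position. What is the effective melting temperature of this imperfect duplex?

30°C

Primer base counts: A=2, T=4, G=4, C=2 → A+T=6, G+C=6
Perfect-match Tm = 2(6) + 4(6) = 12 + 24 = 36°C
Mismatches (positions where the bases are not complementary): 2 (at positions 1, 2)
Effective Tm = 36 − 2×3 = 36 − 6 = 30°C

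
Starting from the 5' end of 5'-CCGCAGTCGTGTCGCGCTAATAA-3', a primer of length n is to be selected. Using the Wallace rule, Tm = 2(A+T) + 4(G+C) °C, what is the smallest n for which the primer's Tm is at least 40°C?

n = 12

First 11 bases: CCGCAGTCGTG → Tm = 38°C (< 40°C)
First 12 bases: CCGCAGTCGTGT → Tm = 40°C (≥ 40°C)
Since every base adds ≥2°C, Tm only increases with n, so the threshold is first crossed at n = 12.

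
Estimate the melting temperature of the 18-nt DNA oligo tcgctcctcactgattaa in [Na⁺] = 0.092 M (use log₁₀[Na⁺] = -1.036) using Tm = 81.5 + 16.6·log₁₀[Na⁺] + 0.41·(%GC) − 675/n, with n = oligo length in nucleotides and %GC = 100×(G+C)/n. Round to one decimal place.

45.0°C

Length n = 18. Scanning the sequence gives C=6, T=6, A=4, G=2.
G+C = 8, so %GC = 8/18 × 100 = 44.444%
Salt term: 16.6 × (-1.036) = -17.198
GC term: 0.41 × 44.444 = 18.222; length term: −675/18 = −37.5
Tm = 81.5 + (-17.198) + 18.222 − 37.5 = 45.024 → 45.0°C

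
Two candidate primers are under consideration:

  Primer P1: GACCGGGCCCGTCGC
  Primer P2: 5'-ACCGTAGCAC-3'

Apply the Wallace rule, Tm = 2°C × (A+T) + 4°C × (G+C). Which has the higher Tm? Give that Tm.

Primer P1: A+T=2, G+C=13 → Tm = 2(2)+4(13) = 56°C
Primer P2: A+T=4, G+C=6 → Tm = 2(4)+4(6) = 32°C
56°C vs 32°C → primer P1 is higher.

Primer P1, 56°C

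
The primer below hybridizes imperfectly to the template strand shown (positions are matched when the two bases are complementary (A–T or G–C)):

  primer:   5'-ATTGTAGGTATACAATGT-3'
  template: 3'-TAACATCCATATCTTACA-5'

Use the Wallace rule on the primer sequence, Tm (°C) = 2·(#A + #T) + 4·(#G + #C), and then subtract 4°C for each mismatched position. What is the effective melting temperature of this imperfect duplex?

Primer base counts: A=6, T=7, G=4, C=1 → A+T=13, G+C=5
Perfect-match Tm = 2(13) + 4(5) = 26 + 20 = 46°C
Mismatches (positions where the bases are not complementary): 1 (at position 13)
Effective Tm = 46 − 1×4 = 46 − 4 = 42°C

42°C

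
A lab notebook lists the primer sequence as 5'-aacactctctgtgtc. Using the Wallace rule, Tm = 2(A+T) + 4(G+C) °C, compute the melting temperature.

Counting bases: A=3, C=5, G=2, T=5
So N_AT = 8 and N_GC = 7.
Tm = 2(8) + 4(7) = 16 + 28 = 44°C

44°C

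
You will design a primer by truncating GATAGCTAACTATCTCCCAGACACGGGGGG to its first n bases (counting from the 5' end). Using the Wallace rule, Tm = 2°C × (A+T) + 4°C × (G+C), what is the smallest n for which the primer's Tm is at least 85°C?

First 27 bases: GATAGCTAACTATCTCCCAGACACGGG → Tm = 82°C (< 85°C)
First 28 bases: GATAGCTAACTATCTCCCAGACACGGGG → Tm = 86°C (≥ 85°C)
Since every base adds ≥2°C, Tm only increases with n, so the threshold is first crossed at n = 28.

n = 28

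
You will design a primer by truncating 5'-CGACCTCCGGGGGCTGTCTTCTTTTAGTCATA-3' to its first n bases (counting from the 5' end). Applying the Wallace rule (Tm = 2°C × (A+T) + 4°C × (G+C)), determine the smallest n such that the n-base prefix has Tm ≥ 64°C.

First 17 bases: CGACCTCCGGGGGCTGT → Tm = 60°C (< 64°C)
First 18 bases: CGACCTCCGGGGGCTGTC → Tm = 64°C (≥ 64°C)
Each additional base adds 2°C (A/T) or 4°C (G/C), so Tm is non-decreasing in n; n = 18 is the first length to reach 64°C.

n = 18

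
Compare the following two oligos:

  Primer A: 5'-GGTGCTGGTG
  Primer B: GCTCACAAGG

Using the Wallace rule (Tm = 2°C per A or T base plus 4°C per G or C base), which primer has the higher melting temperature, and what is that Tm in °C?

Primer A: A+T=3, G+C=7 → Tm = 2(3)+4(7) = 34°C
Primer B: A+T=4, G+C=6 → Tm = 2(4)+4(6) = 32°C
34°C vs 32°C → primer A is higher.

Primer A, 34°C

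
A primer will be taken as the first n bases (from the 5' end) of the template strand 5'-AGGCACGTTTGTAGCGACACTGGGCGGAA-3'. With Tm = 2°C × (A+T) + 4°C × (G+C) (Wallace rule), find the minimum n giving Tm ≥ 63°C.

n = 21

First 20 bases: AGGCACGTTTGTAGCGACAC → Tm = 62°C (< 63°C)
First 21 bases: AGGCACGTTTGTAGCGACACT → Tm = 64°C (≥ 63°C)
Since every base adds ≥2°C, Tm only increases with n, so the threshold is first crossed at n = 21.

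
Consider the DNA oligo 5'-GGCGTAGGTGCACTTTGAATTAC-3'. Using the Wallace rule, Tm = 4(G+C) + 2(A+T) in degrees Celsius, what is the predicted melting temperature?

Base counts: A=5, C=4, G=7, T=7
A+T = 12, G+C = 11
Tm = 4·11 + 2·12 = 44 + 24 = 68°C

68°C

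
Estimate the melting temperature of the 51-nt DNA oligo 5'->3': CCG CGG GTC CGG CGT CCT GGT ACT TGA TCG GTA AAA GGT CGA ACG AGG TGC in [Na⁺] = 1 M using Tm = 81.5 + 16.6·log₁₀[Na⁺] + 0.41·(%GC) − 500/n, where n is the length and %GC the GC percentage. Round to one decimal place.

97.4°C

Length n = 51. Scanning the sequence gives C=13, A=9, G=19, T=10.
G+C = 32, so %GC = 32/51 × 100 = 62.745%
Salt term: 16.6 × (0) = 0
GC term: 0.41 × 62.745 = 25.725; length term: −500/51 = −9.804
Tm = 81.5 + (0) + 25.725 − 9.804 = 97.421 → 97.4°C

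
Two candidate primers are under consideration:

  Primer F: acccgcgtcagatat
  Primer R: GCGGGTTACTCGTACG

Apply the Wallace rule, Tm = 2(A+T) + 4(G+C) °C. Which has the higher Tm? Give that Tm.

Primer F: A+T=7, G+C=8 → Tm = 2(7)+4(8) = 46°C
Primer R: A+T=6, G+C=10 → Tm = 2(6)+4(10) = 52°C
46°C vs 52°C → primer R is higher.

Primer R, 52°C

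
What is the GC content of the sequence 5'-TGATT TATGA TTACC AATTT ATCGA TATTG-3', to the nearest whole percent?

Scanning the sequence gives G=4, T=14, A=9, C=3.
G+C = 4 + 3 = 7 out of 30 bases
%GC = 7/30 × 100 = 23.33% ≈ 23%

23%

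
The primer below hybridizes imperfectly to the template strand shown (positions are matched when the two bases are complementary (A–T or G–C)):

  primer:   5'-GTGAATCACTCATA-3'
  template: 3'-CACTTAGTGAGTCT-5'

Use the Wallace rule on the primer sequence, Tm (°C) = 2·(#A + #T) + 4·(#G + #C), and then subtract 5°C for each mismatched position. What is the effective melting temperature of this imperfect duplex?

Primer base counts: A=5, T=4, G=2, C=3 → A+T=9, G+C=5
Perfect-match Tm = 2(9) + 4(5) = 18 + 20 = 38°C
Mismatches (positions where the bases are not complementary): 1 (at position 13)
Effective Tm = 38 − 1×5 = 38 − 5 = 33°C

33°C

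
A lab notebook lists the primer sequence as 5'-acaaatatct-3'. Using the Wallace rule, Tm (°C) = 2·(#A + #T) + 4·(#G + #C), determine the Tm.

24°C

Counting bases: A=5, C=2, G=0, T=3
So N_AT = 8 and N_GC = 2.
Tm = 2(8) + 4(2) = 16 + 8 = 24°C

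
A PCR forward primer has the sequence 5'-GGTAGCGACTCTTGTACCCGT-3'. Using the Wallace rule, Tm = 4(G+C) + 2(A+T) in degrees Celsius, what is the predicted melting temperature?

Scanning the sequence gives T=6, G=6, C=6, A=3.
AT pairs contribute 9, GC pairs contribute 12.
Tm = 4·12 + 2·9 = 48 + 18 = 66°C

66°C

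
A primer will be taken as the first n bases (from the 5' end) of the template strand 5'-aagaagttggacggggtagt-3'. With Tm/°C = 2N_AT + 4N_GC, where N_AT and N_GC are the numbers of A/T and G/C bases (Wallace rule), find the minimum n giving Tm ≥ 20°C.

n = 8

First 7 bases: AAGAAGT → Tm = 18°C (< 20°C)
First 8 bases: AAGAAGTT → Tm = 20°C (≥ 20°C)
Each additional base adds 2°C (A/T) or 4°C (G/C), so Tm is non-decreasing in n; n = 8 is the first length to reach 20°C.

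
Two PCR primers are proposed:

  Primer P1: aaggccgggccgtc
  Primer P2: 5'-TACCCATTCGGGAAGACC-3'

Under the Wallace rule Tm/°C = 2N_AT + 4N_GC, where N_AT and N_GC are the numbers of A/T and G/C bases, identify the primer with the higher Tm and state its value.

Primer P1: A+T=3, G+C=11 → Tm = 2(3)+4(11) = 50°C
Primer P2: A+T=8, G+C=10 → Tm = 2(8)+4(10) = 56°C
50°C vs 56°C → primer P2 is higher.

Primer P2, 56°C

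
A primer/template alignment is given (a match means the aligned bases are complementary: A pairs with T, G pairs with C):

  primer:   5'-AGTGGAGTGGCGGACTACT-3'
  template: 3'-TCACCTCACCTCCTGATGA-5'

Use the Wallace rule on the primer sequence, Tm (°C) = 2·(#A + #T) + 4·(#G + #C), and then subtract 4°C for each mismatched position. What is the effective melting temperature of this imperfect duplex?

56°C

Primer base counts: A=4, T=4, G=8, C=3 → A+T=8, G+C=11
Perfect-match Tm = 2(8) + 4(11) = 16 + 44 = 60°C
Mismatches (positions where the bases are not complementary): 1 (at position 11)
Effective Tm = 60 − 1×4 = 60 − 4 = 56°C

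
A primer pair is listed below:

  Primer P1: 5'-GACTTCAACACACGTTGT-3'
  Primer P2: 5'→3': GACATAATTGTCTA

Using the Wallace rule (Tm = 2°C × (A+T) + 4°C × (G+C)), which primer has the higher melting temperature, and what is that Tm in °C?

Primer P1, 52°C

Primer P1: A+T=10, G+C=8 → Tm = 2(10)+4(8) = 52°C
Primer P2: A+T=10, G+C=4 → Tm = 2(10)+4(4) = 36°C
52°C vs 36°C → primer P1 is higher.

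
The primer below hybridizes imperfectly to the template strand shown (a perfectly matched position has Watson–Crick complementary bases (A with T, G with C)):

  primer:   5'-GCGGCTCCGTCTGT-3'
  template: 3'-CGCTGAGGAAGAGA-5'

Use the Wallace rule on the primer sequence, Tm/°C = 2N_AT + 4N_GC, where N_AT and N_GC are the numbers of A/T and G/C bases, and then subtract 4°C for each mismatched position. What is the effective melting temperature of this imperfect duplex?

Primer base counts: A=0, T=4, G=5, C=5 → A+T=4, G+C=10
Perfect-match Tm = 2(4) + 4(10) = 8 + 40 = 48°C
Mismatches (positions where the bases are not complementary): 3 (at positions 4, 9, 13)
Effective Tm = 48 − 3×4 = 48 − 12 = 36°C

36°C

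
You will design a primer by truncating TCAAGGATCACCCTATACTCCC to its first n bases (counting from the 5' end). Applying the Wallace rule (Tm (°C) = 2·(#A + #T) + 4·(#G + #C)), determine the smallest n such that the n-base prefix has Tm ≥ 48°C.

First 16 bases: TCAAGGATCACCCTAT → Tm = 46°C (< 48°C)
First 17 bases: TCAAGGATCACCCTATA → Tm = 48°C (≥ 48°C)
Each additional base adds 2°C (A/T) or 4°C (G/C), so Tm is non-decreasing in n; n = 17 is the first length to reach 48°C.

n = 17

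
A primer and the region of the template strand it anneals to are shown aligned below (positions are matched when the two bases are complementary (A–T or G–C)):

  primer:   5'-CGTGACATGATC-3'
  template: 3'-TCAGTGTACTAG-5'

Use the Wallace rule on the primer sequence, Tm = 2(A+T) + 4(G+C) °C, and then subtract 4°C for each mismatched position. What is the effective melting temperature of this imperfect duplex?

28°C

Primer base counts: A=3, T=3, G=3, C=3 → A+T=6, G+C=6
Perfect-match Tm = 2(6) + 4(6) = 12 + 24 = 36°C
Mismatches (positions where the bases are not complementary): 2 (at positions 1, 4)
Effective Tm = 36 − 2×4 = 36 − 8 = 28°C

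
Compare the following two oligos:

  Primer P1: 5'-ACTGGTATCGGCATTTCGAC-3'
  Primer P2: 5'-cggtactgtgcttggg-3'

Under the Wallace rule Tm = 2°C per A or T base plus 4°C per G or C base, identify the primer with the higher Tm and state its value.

Primer P1: A+T=10, G+C=10 → Tm = 2(10)+4(10) = 60°C
Primer P2: A+T=6, G+C=10 → Tm = 2(6)+4(10) = 52°C
60°C vs 52°C → primer P1 is higher.

Primer P1, 60°C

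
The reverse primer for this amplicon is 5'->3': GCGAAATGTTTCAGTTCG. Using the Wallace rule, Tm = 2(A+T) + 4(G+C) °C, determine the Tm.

52°C

T=6, G=5, A=4, C=3
AT pairs contribute 10, GC pairs contribute 8.
Tm = 2×10 + 4×8 = 52°C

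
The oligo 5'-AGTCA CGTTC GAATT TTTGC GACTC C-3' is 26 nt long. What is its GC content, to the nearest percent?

46%

G=5, C=7, A=5, T=9
G+C = 5 + 7 = 12 out of 26 bases
%GC = 12/26 × 100 = 46.15% ≈ 46%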